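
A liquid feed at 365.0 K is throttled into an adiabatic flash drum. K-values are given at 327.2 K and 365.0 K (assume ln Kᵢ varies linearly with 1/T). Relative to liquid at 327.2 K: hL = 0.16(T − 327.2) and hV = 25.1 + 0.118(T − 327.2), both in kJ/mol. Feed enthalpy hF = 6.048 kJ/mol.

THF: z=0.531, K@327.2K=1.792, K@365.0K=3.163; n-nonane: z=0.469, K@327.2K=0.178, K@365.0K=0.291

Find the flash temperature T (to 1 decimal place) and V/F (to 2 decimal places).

Adiabatic flash: solve Rachford–Rice at each trial T, then check hF = ψ·hV(T) + (1−ψ)·hL(T).
  T = 327.2 K: K = (1.792, 0.178), RR gives ψ = 0.054, H_out = 1.351 kJ/mol
  T = 365.0 K: K = (3.163, 0.291), RR gives ψ = 0.532, H_out = 18.559 kJ/mol
  T = 346.1 K: K = (2.418, 0.231), RR gives ψ = 0.359, H_out = 11.761 kJ/mol
  T = 336.6 K: K = (2.089, 0.203), RR gives ψ = 0.236, H_out = 7.326 kJ/mol
  T = 331.9 K: K = (1.937, 0.190), RR gives ψ = 0.155, H_out = 4.617 kJ/mol
  T = 334.2 K: K = (2.010, 0.197), RR gives ψ = 0.197, H_out = 5.999 kJ/mol
Linear interpolation between T = 334.2 (H_out = 5.999) and T = 336.6 (H_out = 7.326) on hF = 6.048 gives T ≈ 334.3 K, at which ψ = 0.20.

T = 334.3 K, V/F = 0.20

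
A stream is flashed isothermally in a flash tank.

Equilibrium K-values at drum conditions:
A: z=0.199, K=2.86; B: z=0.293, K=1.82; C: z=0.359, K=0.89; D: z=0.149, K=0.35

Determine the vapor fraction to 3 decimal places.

ψ = 0.899

Material balance + equilibrium reduce to Σ zᵢ(Kᵢ−1)/(1+ψ(Kᵢ−1)) = 0.
Check two-phase: ΣzᵢKᵢ = 1.474 > 1 and Σzᵢ/Kᵢ = 1.060 > 1, so g(0) = 0.474 > 0 and g(1) = -0.060 < 0.
Newton–Raphson from ψ = 0.41:
  ψ = 0.410: g = 0.2164, g' = -0.454 → ψ = 0.887
  ψ = 0.887: g = 0.0063, g' = -0.520 → ψ = 0.899
Converged at ψ = 0.899.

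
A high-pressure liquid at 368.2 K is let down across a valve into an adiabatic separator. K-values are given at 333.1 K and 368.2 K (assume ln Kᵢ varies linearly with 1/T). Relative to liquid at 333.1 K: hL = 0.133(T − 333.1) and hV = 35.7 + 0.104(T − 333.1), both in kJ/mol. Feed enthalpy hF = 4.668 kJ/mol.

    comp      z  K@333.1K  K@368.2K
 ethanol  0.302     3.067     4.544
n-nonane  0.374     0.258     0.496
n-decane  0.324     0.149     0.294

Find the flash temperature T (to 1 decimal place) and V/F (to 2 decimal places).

T = 340.7 K, V/F = 0.10

Adiabatic flash: solve Rachford–Rice at each trial T, then check hF = ψ·hV(T) + (1−ψ)·hL(T).
  T = 333.1 K: K = (3.067, 0.258, 0.149), RR gives ψ = 0.043, H_out = 1.545 kJ/mol
  T = 368.2 K: K = (4.544, 0.496, 0.294), RR gives ψ = 0.305, H_out = 15.249 kJ/mol
  T = 350.6 K: K = (3.768, 0.363, 0.213), RR gives ψ = 0.175, H_out = 8.470 kJ/mol
  T = 341.9 K: K = (3.410, 0.308, 0.179), RR gives ψ = 0.112, H_out = 5.132 kJ/mol
  T = 337.5 K: K = (3.236, 0.282, 0.164), RR gives ψ = 0.078, H_out = 3.376 kJ/mol
  T = 339.7 K: K = (3.323, 0.295, 0.171), RR gives ψ = 0.095, H_out = 4.262 kJ/mol
Linear interpolation between T = 339.7 (H_out = 4.262) and T = 341.9 (H_out = 5.132) on hF = 4.668 gives T ≈ 340.7 K, at which ψ = 0.10.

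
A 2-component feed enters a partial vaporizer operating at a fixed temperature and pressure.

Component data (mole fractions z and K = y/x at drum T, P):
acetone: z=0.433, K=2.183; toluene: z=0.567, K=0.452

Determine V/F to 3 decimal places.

Rachford–Rice: g(V/F) = Σ zᵢ(Kᵢ−1)/(1+V/F(Kᵢ−1)) = 0.
g(0) = ΣzᵢKᵢ − 1 = 0.202 and g(1) = 1 − Σzᵢ/Kᵢ = -0.453, so a root lies in (0, 1).
Binary case is linear: z₁(K₁−1)(1+V/F(K₂−1)) + z₂(K₂−1)(1+V/F(K₁−1)) = 0
⇒ V/F = [z₁(K₁−1)+z₂(K₂−1)] / [−(K₁−1)(K₂−1)] = 0.2015/0.6483 = 0.311

V/F = 0.311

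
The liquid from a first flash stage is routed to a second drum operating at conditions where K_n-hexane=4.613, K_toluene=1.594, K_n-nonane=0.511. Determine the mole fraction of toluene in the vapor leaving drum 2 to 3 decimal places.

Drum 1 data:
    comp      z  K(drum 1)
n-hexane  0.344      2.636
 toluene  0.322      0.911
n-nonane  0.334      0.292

y_toluene (drum 2) = 0.368

Drum 1:
Rachford–Rice: g(ψ₁) = Σ zᵢ(Kᵢ−1)/(1+ψ₁(Kᵢ−1)) = 0.
Feasibility: ΣzᵢKᵢ = 1.298, Σzᵢ/Kᵢ = 1.628 — both > 1, two phases present.
Newton–Raphson from ψ₁ = 0.66:
  ψ₁ = 0.660: g = -0.2037, g' = -0.806 → ψ₁ = 0.407
  ψ₁ = 0.407: g = -0.0242, g' = -0.665 → ψ₁ = 0.371
Converged at ψ₁ = 0.371.
Drum-1 compositions:
  n-hexane: x = 0.214, y = 0.564
  toluene: x = 0.333, y = 0.303
  n-nonane: x = 0.453, y = 0.132
Drum-2 feed = drum-1 liquid: z₂ = (0.2141, 0.3330, 0.4529).
Drum 2:
Let ψ₂ = V/F and solve Σ zᵢ(Kᵢ−1)/(1+ψ₂(Kᵢ−1)) = 0.
Feasibility: ΣzᵢKᵢ = 1.750, Σzᵢ/Kᵢ = 1.142 — both > 1, two phases present.
Newton iteration, ψ₂⁰ = 0.32:
  ψ₂ = 0.320: g = 0.2624, g' = -0.836 → ψ₂ = 0.634
  ψ₂ = 0.634: g = 0.0579, g' = -0.548 → ψ₂ = 0.740
  ψ₂ = 0.740: g = 0.0012, g' = -0.530 → ψ₂ = 0.742
Converged at ψ₂ = 0.742.
  n-hexane: x = 0.058, y = 0.268
  toluene: x = 0.231, y = 0.368
  n-nonane: x = 0.711, y = 0.363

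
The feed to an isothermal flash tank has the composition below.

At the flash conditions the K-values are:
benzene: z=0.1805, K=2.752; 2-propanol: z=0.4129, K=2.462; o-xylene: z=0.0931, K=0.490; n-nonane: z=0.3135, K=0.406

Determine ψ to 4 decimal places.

ψ = 0.7662

Iterate (Newton) starting at ψ = 0.5:
  ψ = 0.5000: g = 0.18868, g' = -0.7194 → ψ = 0.7623
  ψ = 0.7623: g = 0.00292, g' = -0.7332 → ψ = 0.7662
Converged at ψ = 0.7662.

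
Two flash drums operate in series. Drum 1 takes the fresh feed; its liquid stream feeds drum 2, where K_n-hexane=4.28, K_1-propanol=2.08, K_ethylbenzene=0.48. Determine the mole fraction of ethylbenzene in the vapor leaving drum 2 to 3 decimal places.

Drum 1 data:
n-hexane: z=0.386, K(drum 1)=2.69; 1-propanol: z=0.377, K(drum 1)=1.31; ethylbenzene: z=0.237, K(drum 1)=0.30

Drum 1:
Let ψ₁ = V/F and solve Σ zᵢ(Kᵢ−1)/(1+ψ₁(Kᵢ−1)) = 0.
Check two-phase: ΣzᵢKᵢ = 1.603 > 1 and Σzᵢ/Kᵢ = 1.221 > 1, so g(0) = 0.603 > 0 and g(1) = -0.221 < 0.
Newton iteration, ψ₁⁰ = 0.47:
  ψ₁ = 0.470: g = 0.2183, g' = -0.628 → ψ₁ = 0.818
  ψ₁ = 0.818: g = -0.0208, g' = -0.852 → ψ₁ = 0.793
Converged at ψ₁ = 0.793.
Drum-1 compositions:
  n-hexane: x = 0.165, y = 0.444
  1-propanol: x = 0.303, y = 0.396
  ethylbenzene: x = 0.532, y = 0.160
Drum-2 feed = drum-1 liquid: z₂ = (0.1650, 0.3026, 0.5324).
Drum 2:
Material balance + equilibrium reduce to Σ zᵢ(Kᵢ−1)/(1+ψ₂(Kᵢ−1)) = 0.
Check two-phase: ΣzᵢKᵢ = 1.591 > 1 and Σzᵢ/Kᵢ = 1.293 > 1, so g(0) = 0.591 > 0 and g(1) = -0.293 < 0.
Newton–Raphson from ψ₂ = 0.44:
  ψ₂ = 0.440: g = 0.0841, g' = -0.702 → ψ₂ = 0.560
  ψ₂ = 0.560: g = 0.0040, g' = -0.644 → ψ₂ = 0.566
Converged at ψ₂ = 0.566.
  n-hexane: x = 0.058, y = 0.247
  1-propanol: x = 0.188, y = 0.391
  ethylbenzene: x = 0.754, y = 0.362

y_ethylbenzene (drum 2) = 0.362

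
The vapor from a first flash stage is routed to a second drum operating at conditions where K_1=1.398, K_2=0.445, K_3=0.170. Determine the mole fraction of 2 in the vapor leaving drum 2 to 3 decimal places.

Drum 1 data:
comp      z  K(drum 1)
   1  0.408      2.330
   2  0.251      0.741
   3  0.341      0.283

Drum 1:
Rachford–Rice: g(ψ₁) = Σ zᵢ(Kᵢ−1)/(1+ψ₁(Kᵢ−1)) = 0.
g(0) = ΣzᵢKᵢ − 1 = 0.233 and g(1) = 1 − Σzᵢ/Kᵢ = -0.719, so a root lies in (0, 1).
Newton iteration, ψ₁⁰ = 0.5:
  ψ₁ = 0.500: g = -0.1299, g' = -0.709 → ψ₁ = 0.317
  ψ₁ = 0.317: g = -0.0053, g' = -0.671 → ψ₁ = 0.309
Converged at ψ₁ = 0.309.
Drum-1 compositions:
  1: x = 0.289, y = 0.674
  2: x = 0.273, y = 0.202
  3: x = 0.438, y = 0.124
Drum-2 feed = drum-1 vapor: z₂ = (0.6739, 0.2022, 0.1239).
Drum 2:
Newton–Raphson from ψ₂ = 0.37:
  ψ₂ = 0.370: g = -0.0559, g' = -0.358 → ψ₂ = 0.214
  ψ₂ = 0.214: g = -0.0052, g' = -0.297 → ψ₂ = 0.196
Converged at ψ₂ = 0.196.
  1: x = 0.625, y = 0.874
  2: x = 0.227, y = 0.101
  3: x = 0.148, y = 0.025

y_2 (drum 2) = 0.101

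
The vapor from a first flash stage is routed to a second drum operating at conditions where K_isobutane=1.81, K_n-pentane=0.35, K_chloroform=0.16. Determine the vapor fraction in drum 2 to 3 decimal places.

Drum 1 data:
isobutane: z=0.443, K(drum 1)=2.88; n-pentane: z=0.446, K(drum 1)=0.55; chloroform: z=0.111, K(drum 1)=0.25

Drum 1:
Material balance + equilibrium reduce to Σ zᵢ(Kᵢ−1)/(1+ψ₁(Kᵢ−1)) = 0.
Check two-phase: ΣzᵢKᵢ = 1.549 > 1 and Σzᵢ/Kᵢ = 1.409 > 1, so g(0) = 0.549 > 0 and g(1) = -0.409 < 0.
Newton iteration, ψ₁⁰ = 0.5:
  ψ₁ = 0.500: g = 0.0371, g' = -0.726 → ψ₁ = 0.551
Converged at ψ₁ = 0.551.
Drum-1 compositions:
  isobutane: x = 0.218, y = 0.626
  n-pentane: x = 0.593, y = 0.326
  chloroform: x = 0.189, y = 0.047
Drum-2 feed = drum-1 vapor: z₂ = (0.6264, 0.3263, 0.0473).
Drum 2:
Rachford–Rice: g(ψ₂) = Σ zᵢ(Kᵢ−1)/(1+ψ₂(Kᵢ−1)) = 0.
g(0) = ΣzᵢKᵢ − 1 = 0.256 and g(1) = 1 − Σzᵢ/Kᵢ = -0.574, so a root lies in (0, 1).
Iterate (Newton) starting at ψ₂ = 0.5:
  ψ₂ = 0.500: g = -0.0216, g' = -0.610 → ψ₂ = 0.465
  ψ₂ = 0.465: g = -0.0004, g' = -0.590 → ψ₂ = 0.464
Converged at ψ₂ = 0.464.
  isobutane: x = 0.455, y = 0.824
  n-pentane: x = 0.467, y = 0.164
  chloroform: x = 0.078, y = 0.012

V/F (drum 2) = 0.464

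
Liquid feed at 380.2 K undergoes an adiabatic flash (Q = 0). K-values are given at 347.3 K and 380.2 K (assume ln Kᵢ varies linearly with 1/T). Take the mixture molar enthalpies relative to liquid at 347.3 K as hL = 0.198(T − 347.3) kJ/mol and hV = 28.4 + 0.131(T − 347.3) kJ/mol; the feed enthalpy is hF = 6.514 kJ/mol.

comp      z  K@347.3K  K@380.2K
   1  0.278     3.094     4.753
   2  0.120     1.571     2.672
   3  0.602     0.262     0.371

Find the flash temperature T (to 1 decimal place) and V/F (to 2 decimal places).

Adiabatic flash: solve Rachford–Rice at each trial T, then check hF = ψ·hV(T) + (1−ψ)·hL(T).
  T = 347.3 K: K = (3.094, 1.571, 0.262), RR gives ψ = 0.156, H_out = 4.421 kJ/mol
  T = 380.2 K: K = (4.753, 2.672, 0.371), RR gives ψ = 0.427, H_out = 17.706 kJ/mol
  T = 363.8 K: K = (3.875, 2.075, 0.314), RR gives ψ = 0.306, H_out = 11.618 kJ/mol
  T = 355.6 K: K = (3.474, 1.813, 0.288), RR gives ψ = 0.237, H_out = 8.231 kJ/mol
  T = 351.5 K: K = (3.283, 1.691, 0.275), RR gives ψ = 0.198, H_out = 6.406 kJ/mol
  T = 353.6 K: K = (3.380, 1.753, 0.281), RR gives ψ = 0.218, H_out = 7.353 kJ/mol
Linear interpolation between T = 351.5 (H_out = 6.406) and T = 353.6 (H_out = 7.353) on hF = 6.514 gives T ≈ 351.7 K, at which ψ = 0.20.

T = 351.7 K, V/F = 0.20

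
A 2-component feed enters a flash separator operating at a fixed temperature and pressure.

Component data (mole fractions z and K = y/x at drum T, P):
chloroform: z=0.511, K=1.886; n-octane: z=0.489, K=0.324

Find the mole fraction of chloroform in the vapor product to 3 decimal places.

y_chloroform = 0.816

Newton iteration, V/F⁰ = 0.5:
  V/F = 0.500: g = -0.1856, g' = -0.703 → V/F = 0.236
  V/F = 0.236: g = -0.0188, g' = -0.591 → V/F = 0.204
Converged at V/F = 0.204.
Compositions from xᵢ = zᵢ/(1+V/F(Kᵢ−1)), yᵢ = Kᵢxᵢ:
  chloroform: x = 0.433, y = 0.816
  n-octane: x = 0.567, y = 0.184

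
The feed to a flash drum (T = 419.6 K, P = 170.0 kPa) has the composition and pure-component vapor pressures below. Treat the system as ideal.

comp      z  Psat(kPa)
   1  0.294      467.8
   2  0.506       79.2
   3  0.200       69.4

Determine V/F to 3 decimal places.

Raoult's law: Kᵢ = Pᵢˢᵃᵗ/P = Pᵢˢᵃᵗ/170.0.
  K_1 = 467.8/170.0 = 2.75176, K_2 = 79.2/170.0 = 0.46588, K_3 = 69.4/170.0 = 0.40824
Rachford–Rice: g(V/F) = Σ zᵢ(Kᵢ−1)/(1+V/F(Kᵢ−1)) = 0.
Feasibility: ΣzᵢKᵢ = 1.126, Σzᵢ/Kᵢ = 1.683 — both > 1, two phases present.
Newton iteration, V/F⁰ = 0.52:
  V/F = 0.520: g = -0.2756, g' = -0.670 → V/F = 0.109
  V/F = 0.109: g = 0.0194, g' = -0.880 → V/F = 0.131
Converged at V/F = 0.131.

V/F = 0.131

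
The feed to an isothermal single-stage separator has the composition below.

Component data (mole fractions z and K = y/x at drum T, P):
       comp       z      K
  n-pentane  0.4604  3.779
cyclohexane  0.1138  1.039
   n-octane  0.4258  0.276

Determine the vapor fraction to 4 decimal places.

Let ψ = V/F and solve Σ zᵢ(Kᵢ−1)/(1+ψ(Kᵢ−1)) = 0.
g(0) = ΣzᵢKᵢ − 1 = 0.9756 and g(1) = 1 − Σzᵢ/Kᵢ = -0.7741, so a root lies in (0, 1).
Newton iteration, ψ⁰ = 0.43:
  ψ = 0.4300: g = 0.13963, g' = -1.2088 → ψ = 0.5455
  ψ = 0.5455: g = 0.00336, g' = -1.1715 → ψ = 0.5484
Converged at ψ = 0.5484.

ψ = 0.5484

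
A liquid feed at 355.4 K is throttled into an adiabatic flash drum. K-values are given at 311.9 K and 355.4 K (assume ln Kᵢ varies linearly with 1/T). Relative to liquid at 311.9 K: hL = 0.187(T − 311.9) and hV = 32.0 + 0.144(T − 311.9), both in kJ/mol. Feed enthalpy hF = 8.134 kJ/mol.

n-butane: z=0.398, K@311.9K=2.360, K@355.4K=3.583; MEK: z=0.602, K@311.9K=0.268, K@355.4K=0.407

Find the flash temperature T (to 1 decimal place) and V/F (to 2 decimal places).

Adiabatic flash: solve Rachford–Rice at each trial T, then check hF = ψ·hV(T) + (1−ψ)·hL(T).
  T = 311.9 K: K = (2.360, 0.268), RR gives ψ = 0.101, H_out = 3.234 kJ/mol
  T = 355.4 K: K = (3.583, 0.407), RR gives ψ = 0.438, H_out = 21.334 kJ/mol
  T = 333.6 K: K = (2.946, 0.335), RR gives ψ = 0.289, H_out = 13.032 kJ/mol
  T = 322.8 K: K = (2.648, 0.301), RR gives ψ = 0.204, H_out = 8.468 kJ/mol
  T = 317.4 K: K = (2.504, 0.284), RR gives ψ = 0.156, H_out = 5.977 kJ/mol
  T = 320.1 K: K = (2.576, 0.292), RR gives ψ = 0.180, H_out = 7.244 kJ/mol
  T = 321.5 K: K = (2.613, 0.297), RR gives ψ = 0.193, H_out = 7.884 kJ/mol
Linear interpolation between T = 321.5 (H_out = 7.884) and T = 322.8 (H_out = 8.468) on hF = 8.134 gives T ≈ 322.1 K, at which ψ = 0.20.

T = 322.1 K, V/F = 0.20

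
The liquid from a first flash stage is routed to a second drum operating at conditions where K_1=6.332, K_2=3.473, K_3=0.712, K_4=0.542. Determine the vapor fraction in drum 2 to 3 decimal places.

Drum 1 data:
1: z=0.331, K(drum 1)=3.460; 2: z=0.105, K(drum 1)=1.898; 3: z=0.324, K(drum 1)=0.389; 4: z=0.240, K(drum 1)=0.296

Drum 1:
Let ψ₁ = V/F and solve Σ zᵢ(Kᵢ−1)/(1+ψ₁(Kᵢ−1)) = 0.
Check two-phase: ΣzᵢKᵢ = 1.542 > 1 and Σzᵢ/Kᵢ = 1.795 > 1, so g(0) = 0.542 > 0 and g(1) = -0.795 < 0.
Newton iteration, ψ₁⁰ = 0.46:
  ψ₁ = 0.460: g = -0.0765, g' = -0.977 → ψ₁ = 0.382
  ψ₁ = 0.382: g = 0.0009, g' = -1.008 → ψ₁ = 0.383
Converged at ψ₁ = 0.383.
Drum-1 compositions:
  1: x = 0.171, y = 0.590
  2: x = 0.078, y = 0.148
  3: x = 0.423, y = 0.164
  4: x = 0.328, y = 0.097
Drum-2 feed = drum-1 liquid: z₂ = (0.1705, 0.0781, 0.4229, 0.3285).
Drum 2:
Rachford–Rice: g(ψ₂) = Σ zᵢ(Kᵢ−1)/(1+ψ₂(Kᵢ−1)) = 0.
Feasibility: ΣzᵢKᵢ = 1.830, Σzᵢ/Kᵢ = 1.249 — both > 1, two phases present.
Newton–Raphson from ψ₂ = 0.5:
  ψ₂ = 0.500: g = -0.0030, g' = -0.620 → ψ₂ = 0.495
Converged at ψ₂ = 0.495.
  1: x = 0.047, y = 0.297
  2: x = 0.035, y = 0.122
  3: x = 0.493, y = 0.351
  4: x = 0.425, y = 0.230

V/F (drum 2) = 0.495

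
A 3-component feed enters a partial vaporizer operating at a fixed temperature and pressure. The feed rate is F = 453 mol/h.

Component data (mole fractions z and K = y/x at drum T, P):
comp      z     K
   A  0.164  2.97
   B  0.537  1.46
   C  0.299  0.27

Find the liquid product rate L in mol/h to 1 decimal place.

Let ψ = V/F and solve Σ zᵢ(Kᵢ−1)/(1+ψ(Kᵢ−1)) = 0.
Feasibility: ΣzᵢKᵢ = 1.352, Σzᵢ/Kᵢ = 1.530 — both > 1, two phases present.
Iterate (Newton) starting at ψ = 0.49:
  ψ = 0.490: g = 0.0261, g' = -0.627 → ψ = 0.532
  ψ = 0.532: g = -0.0005, g' = -0.651 → ψ = 0.531
Converged at ψ = 0.531.
Then V = ψ·F = 0.5310·453 = 240.5 mol/h and L = F − V = 212.5 mol/h.

L = 212.5 mol/h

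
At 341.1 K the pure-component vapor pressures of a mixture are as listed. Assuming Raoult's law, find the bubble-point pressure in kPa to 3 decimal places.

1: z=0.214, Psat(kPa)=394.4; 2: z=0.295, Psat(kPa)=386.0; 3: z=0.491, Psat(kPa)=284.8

At the bubble point ψ → 0, so ΣzᵢKᵢ = 1 with Kᵢ = Pᵢˢᵃᵗ/P ⇒ P = ΣzᵢPᵢˢᵃᵗ.
P = 0.214·394.4 + 0.295·386.0 + 0.491·284.8 = 338.108 kPa

Pbub = 338.108 kPa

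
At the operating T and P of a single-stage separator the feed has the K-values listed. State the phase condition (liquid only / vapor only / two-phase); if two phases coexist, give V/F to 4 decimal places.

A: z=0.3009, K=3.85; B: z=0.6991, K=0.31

two-phase, V/F = 0.1908

ΣzᵢKᵢ = 1.3752; Σzᵢ/Kᵢ = 2.3333.
Both exceed 1, so a two-phase solution exists.
Material balance + equilibrium reduce to Σ zᵢ(Kᵢ−1)/(1+ψ(Kᵢ−1)) = 0.
Iterate (Newton) starting at ψ = 0.58:
  ψ = 0.5800: g = -0.48099, g' = -1.2724 → ψ = 0.2020
  ψ = 0.2020: g = -0.01624, g' = -1.4338 → ψ = 0.1907
  ψ = 0.1907: g = 0.00019, g' = -1.4674 → ψ = 0.1908
Converged at ψ = 0.1908.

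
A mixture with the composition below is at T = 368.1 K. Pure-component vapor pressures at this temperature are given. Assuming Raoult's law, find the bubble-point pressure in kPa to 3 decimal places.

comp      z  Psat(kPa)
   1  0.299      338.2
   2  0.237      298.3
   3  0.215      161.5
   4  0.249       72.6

At the bubble point ψ → 0, so ΣzᵢKᵢ = 1 with Kᵢ = Pᵢˢᵃᵗ/P ⇒ P = ΣzᵢPᵢˢᵃᵗ.
P = 0.299·338.2 + 0.237·298.3 + 0.215·161.5 + 0.249·72.6 = 224.619 kPa

Pbub = 224.619 kPa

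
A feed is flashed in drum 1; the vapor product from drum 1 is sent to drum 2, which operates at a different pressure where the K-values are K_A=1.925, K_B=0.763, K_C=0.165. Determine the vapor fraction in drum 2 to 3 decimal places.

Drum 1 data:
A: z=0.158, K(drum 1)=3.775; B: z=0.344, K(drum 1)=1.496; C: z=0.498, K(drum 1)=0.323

V/F (drum 2) = 0.116

Drum 1:
Let ψ₁ = V/F and solve Σ zᵢ(Kᵢ−1)/(1+ψ₁(Kᵢ−1)) = 0.
g(0) = ΣzᵢKᵢ − 1 = 0.272 and g(1) = 1 − Σzᵢ/Kᵢ = -0.814, so a root lies in (0, 1).
Newton–Raphson from ψ₁ = 0.64:
  ψ₁ = 0.640: g = -0.3075, g' = -0.917 → ψ₁ = 0.305
  ψ₁ = 0.305: g = -0.0391, g' = -0.783 → ψ₁ = 0.255
  ψ₁ = 0.255: g = 0.0008, g' = -0.817 → ψ₁ = 0.256
Converged at ψ₁ = 0.256.
Drum-1 compositions:
  A: x = 0.092, y = 0.349
  B: x = 0.305, y = 0.457
  C: x = 0.602, y = 0.195
Drum-2 feed = drum-1 vapor: z₂ = (0.3488, 0.4567, 0.1946).
Drum 2:
Rachford–Rice: g(ψ₂) = Σ zᵢ(Kᵢ−1)/(1+ψ₂(Kᵢ−1)) = 0.
Check two-phase: ΣzᵢKᵢ = 1.052 > 1 and Σzᵢ/Kᵢ = 1.959 > 1, so g(0) = 0.052 > 0 and g(1) = -0.959 < 0.
Newton–Raphson from ψ₂ = 0.5:
  ψ₂ = 0.500: g = -0.1811, g' = -0.572 → ψ₂ = 0.184
  ψ₂ = 0.184: g = -0.0292, g' = -0.435 → ψ₂ = 0.116
Converged at ψ₂ = 0.116.
  A: x = 0.315, y = 0.606
  B: x = 0.470, y = 0.358
  C: x = 0.216, y = 0.036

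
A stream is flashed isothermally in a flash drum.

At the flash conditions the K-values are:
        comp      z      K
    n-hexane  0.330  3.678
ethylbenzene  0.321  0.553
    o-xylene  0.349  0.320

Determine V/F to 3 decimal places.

Newton iteration, V/F⁰ = 0.5:
  V/F = 0.500: g = -0.1665, g' = -0.909 → V/F = 0.317
  V/F = 0.317: g = 0.0084, g' = -1.042 → V/F = 0.325
Converged at V/F = 0.325.

V/F = 0.325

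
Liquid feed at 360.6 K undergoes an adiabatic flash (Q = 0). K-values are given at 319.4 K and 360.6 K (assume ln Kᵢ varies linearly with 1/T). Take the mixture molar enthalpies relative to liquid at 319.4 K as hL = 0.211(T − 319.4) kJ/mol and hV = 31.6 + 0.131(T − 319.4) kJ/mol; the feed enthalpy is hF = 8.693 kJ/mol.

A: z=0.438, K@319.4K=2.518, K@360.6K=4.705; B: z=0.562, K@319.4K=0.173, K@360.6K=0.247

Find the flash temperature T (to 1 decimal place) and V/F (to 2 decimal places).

Adiabatic flash: solve Rachford–Rice at each trial T, then check hF = ψ·hV(T) + (1−ψ)·hL(T).
  T = 319.4 K: K = (2.518, 0.173), RR gives ψ = 0.159, H_out = 5.037 kJ/mol
  T = 360.6 K: K = (4.705, 0.247), RR gives ψ = 0.430, H_out = 20.864 kJ/mol
  T = 340.0 K: K = (3.508, 0.209), RR gives ψ = 0.330, H_out = 14.219 kJ/mol
  T = 329.7 K: K = (2.987, 0.191), RR gives ψ = 0.258, H_out = 10.126 kJ/mol
  T = 324.5 K: K = (2.744, 0.182), RR gives ψ = 0.213, H_out = 7.721 kJ/mol
  T = 327.1 K: K = (2.864, 0.186), RR gives ψ = 0.237, H_out = 8.959 kJ/mol
  T = 325.8 K: K = (2.804, 0.184), RR gives ψ = 0.225, H_out = 8.349 kJ/mol
Linear interpolation between T = 325.8 (H_out = 8.349) and T = 327.1 (H_out = 8.959) on hF = 8.693 gives T ≈ 326.5 K, at which ψ = 0.23.

T = 326.5 K, V/F = 0.23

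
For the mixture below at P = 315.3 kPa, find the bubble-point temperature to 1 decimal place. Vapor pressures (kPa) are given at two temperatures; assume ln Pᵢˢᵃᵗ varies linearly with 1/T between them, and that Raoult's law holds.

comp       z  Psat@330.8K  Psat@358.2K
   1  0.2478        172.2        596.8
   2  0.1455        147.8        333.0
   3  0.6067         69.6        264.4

T = 355.2 K

Bubble-point temperature: ΣzᵢPᵢˢᵃᵗ(T) = P. Interpolate ln Pᵢˢᵃᵗ = aᵢ + bᵢ/T.
  T = 330.8 K: ΣzᵢPᵢˢᵃᵗ = 106.40 kPa
  T = 358.2 K: ΣzᵢPᵢˢᵃᵗ = 356.75 kPa
  T = 344.5 K: ΣzᵢPᵢˢᵃᵗ = 198.75 kPa
  T = 351.4 K: ΣzᵢPᵢˢᵃᵗ = 268.13 kPa
  T = 354.8 K: ΣzᵢPᵢˢᵃᵗ = 309.64 kPa
  T = 356.5 K: ΣzᵢPᵢˢᵃᵗ = 332.46 kPa
Interpolating between 354.8 K and 356.5 K gives T ≈ 355.2 K.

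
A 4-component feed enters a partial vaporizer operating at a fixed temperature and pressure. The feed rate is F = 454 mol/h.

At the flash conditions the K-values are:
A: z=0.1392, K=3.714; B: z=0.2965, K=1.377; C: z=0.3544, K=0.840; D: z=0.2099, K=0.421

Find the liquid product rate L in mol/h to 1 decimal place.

L = 199.6 mol/h

Newton–Raphson from β = 0.5:
  β = 0.5000: g = 0.02165, g' = -0.3645 → β = 0.5594
  β = 0.5594: g = 0.00031, g' = -0.3553 → β = 0.5603
Converged at β = 0.5603.
Then V = β·F = 0.5603·454 = 254.4 mol/h and L = F − V = 199.6 mol/h.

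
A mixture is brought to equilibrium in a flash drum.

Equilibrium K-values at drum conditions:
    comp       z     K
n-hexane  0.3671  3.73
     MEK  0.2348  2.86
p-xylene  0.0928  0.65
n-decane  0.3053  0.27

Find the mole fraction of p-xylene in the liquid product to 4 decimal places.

x_p-xylene = 0.1246

Newton–Raphson from ψ = 0.69:
  ψ = 0.6900: g = 0.04691, g' = -1.1651 → ψ = 0.7303
  ψ = 0.7303: g = -0.00100, g' = -1.2182 → ψ = 0.7294
Converged at ψ = 0.7294.
Compositions from xᵢ = zᵢ/(1+ψ(Kᵢ−1)), yᵢ = Kᵢxᵢ:
  n-hexane: x = 0.1227, y = 0.4577
  MEK: x = 0.0996, y = 0.2849
  p-xylene: x = 0.1246, y = 0.0810
  n-decane: x = 0.6530, y = 0.1763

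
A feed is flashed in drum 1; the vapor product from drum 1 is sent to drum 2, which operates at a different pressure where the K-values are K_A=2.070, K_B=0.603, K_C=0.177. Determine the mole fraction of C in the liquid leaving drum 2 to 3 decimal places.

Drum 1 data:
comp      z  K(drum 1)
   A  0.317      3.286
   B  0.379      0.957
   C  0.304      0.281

Drum 1:
Material balance + equilibrium reduce to Σ zᵢ(Kᵢ−1)/(1+ψ₁(Kᵢ−1)) = 0.
Check two-phase: ΣzᵢKᵢ = 1.490 > 1 and Σzᵢ/Kᵢ = 1.574 > 1, so g(0) = 0.490 > 0 and g(1) = -0.574 < 0.
Iterate (Newton) starting at ψ₁ = 0.5:
  ψ₁ = 0.500: g = -0.0198, g' = -0.745 → ψ₁ = 0.473
Converged at ψ₁ = 0.473.
Drum-1 compositions:
  A: x = 0.152, y = 0.500
  B: x = 0.387, y = 0.370
  C: x = 0.461, y = 0.130
Drum-2 feed = drum-1 vapor: z₂ = (0.5003, 0.3702, 0.1295).
Drum 2:
Rachford–Rice: g(ψ₂) = Σ zᵢ(Kᵢ−1)/(1+ψ₂(Kᵢ−1)) = 0.
g(0) = ΣzᵢKᵢ − 1 = 0.282 and g(1) = 1 − Σzᵢ/Kᵢ = -0.587, so a root lies in (0, 1).
Newton iteration, ψ₂⁰ = 0.54:
  ψ₂ = 0.540: g = -0.0397, g' = -0.609 → ψ₂ = 0.475
  ψ₂ = 0.475: g = -0.0011, g' = -0.577 → ψ₂ = 0.473
Converged at ψ₂ = 0.473.
  A: x = 0.332, y = 0.688
  B: x = 0.456, y = 0.275
  C: x = 0.212, y = 0.038

x_C (drum 2) = 0.212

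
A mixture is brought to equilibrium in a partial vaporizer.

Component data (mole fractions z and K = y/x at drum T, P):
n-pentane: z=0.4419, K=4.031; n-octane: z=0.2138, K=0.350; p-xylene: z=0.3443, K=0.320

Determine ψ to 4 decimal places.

ψ = 0.4767

Rachford–Rice: g(ψ) = Σ zᵢ(Kᵢ−1)/(1+ψ(Kᵢ−1)) = 0.
g(0) = ΣzᵢKᵢ − 1 = 0.9663 and g(1) = 1 − Σzᵢ/Kᵢ = -0.7964, so a root lies in (0, 1).
Newton iteration, ψ⁰ = 0.49:
  ψ = 0.4900: g = -0.01608, g' = -1.2099 → ψ = 0.4767
Converged at ψ = 0.4767.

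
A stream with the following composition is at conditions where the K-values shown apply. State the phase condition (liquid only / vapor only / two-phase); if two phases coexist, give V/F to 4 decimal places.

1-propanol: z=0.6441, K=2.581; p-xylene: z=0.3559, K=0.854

vapor only

ΣzᵢKᵢ = 1.9664; Σzᵢ/Kᵢ = 0.6663.
Since Σzᵢ/Kᵢ < 1 the mixture is above its dew point — single vapor phase.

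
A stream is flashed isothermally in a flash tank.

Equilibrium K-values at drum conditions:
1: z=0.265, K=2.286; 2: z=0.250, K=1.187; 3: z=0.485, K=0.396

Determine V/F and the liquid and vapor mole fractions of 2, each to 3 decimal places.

Material balance + equilibrium reduce to Σ zᵢ(Kᵢ−1)/(1+V/F(Kᵢ−1)) = 0.
g(0) = ΣzᵢKᵢ − 1 = 0.095 and g(1) = 1 − Σzᵢ/Kᵢ = -0.551, so a root lies in (0, 1).
Iterate (Newton) starting at V/F = 0.68:
  V/F = 0.680: g = -0.2738, g' = -0.641 → V/F = 0.253
  V/F = 0.253: g = -0.0440, g' = -0.504 → V/F = 0.166
  V/F = 0.166: g = 0.0008, g' = -0.525 → V/F = 0.167
Converged at V/F = 0.167.
Compositions from xᵢ = zᵢ/(1+V/F(Kᵢ−1)), yᵢ = Kᵢxᵢ:
  1: x = 0.218, y = 0.499
  2: x = 0.242, y = 0.288
  3: x = 0.539, y = 0.214

V/F = 0.167, x_2 = 0.242, y_2 = 0.288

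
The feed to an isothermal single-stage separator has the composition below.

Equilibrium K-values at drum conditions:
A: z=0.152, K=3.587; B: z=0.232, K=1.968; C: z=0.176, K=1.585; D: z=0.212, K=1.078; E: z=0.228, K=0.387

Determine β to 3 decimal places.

β = 0.915

Newton iteration, β⁰ = 0.5:
  β = 0.500: g = 0.2168, g' = -0.507 → β = 0.927
  β = 0.927: g = -0.0076, g' = -0.635 → β = 0.915
Converged at β = 0.915.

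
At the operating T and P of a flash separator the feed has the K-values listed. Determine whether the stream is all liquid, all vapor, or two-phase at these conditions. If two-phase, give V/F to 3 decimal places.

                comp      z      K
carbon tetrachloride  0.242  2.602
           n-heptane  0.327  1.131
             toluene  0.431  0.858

all vapor

ΣzᵢKᵢ = 1.369; Σzᵢ/Kᵢ = 0.884.
Since Σzᵢ/Kᵢ < 1 the mixture is above its dew point — single vapor phase.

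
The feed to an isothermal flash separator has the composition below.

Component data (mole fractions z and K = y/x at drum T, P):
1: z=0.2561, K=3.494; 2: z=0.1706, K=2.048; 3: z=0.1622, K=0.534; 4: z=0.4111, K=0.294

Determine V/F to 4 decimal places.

V/F = 0.3459

Rachford–Rice: g(V/F) = Σ zᵢ(Kᵢ−1)/(1+V/F(Kᵢ−1)) = 0.
g(0) = ΣzᵢKᵢ − 1 = 0.4517 and g(1) = 1 − Σzᵢ/Kᵢ = -0.8586, so a root lies in (0, 1).
Newton iteration, V/F⁰ = 0.5:
  V/F = 0.5000: g = -0.14557, g' = -0.9455 → V/F = 0.3460
  V/F = 0.3460: g = -0.00015, g' = -0.9687 → V/F = 0.3459
Converged at V/F = 0.3459.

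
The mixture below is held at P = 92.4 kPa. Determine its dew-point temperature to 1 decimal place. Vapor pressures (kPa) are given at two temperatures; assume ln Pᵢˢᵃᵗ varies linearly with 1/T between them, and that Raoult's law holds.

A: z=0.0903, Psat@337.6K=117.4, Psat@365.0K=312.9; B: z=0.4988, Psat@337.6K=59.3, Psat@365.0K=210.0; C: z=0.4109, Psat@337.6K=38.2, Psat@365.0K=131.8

Dew-point temperature: Σzᵢ·P/Pᵢˢᵃᵗ(T) = 1. Interpolate ln Pᵢˢᵃᵗ = aᵢ + bᵢ/T.
  T = 337.6 K: ΣzᵢP/Pᵢˢᵃᵗ = 1.8422
  T = 365.0 K: ΣzᵢP/Pᵢˢᵃᵗ = 0.5342
  T = 351.3 K: ΣzᵢP/Pᵢˢᵃᵗ = 0.9680
  T = 344.5 K: ΣzᵢP/Pᵢˢᵃᵗ = 1.3236
  T = 347.9 K: ΣzᵢP/Pᵢˢᵃᵗ = 1.1301
  T = 349.6 K: ΣzᵢP/Pᵢˢᵃᵗ = 1.0455
Interpolating between 349.6 K and 351.3 K gives T ≈ 350.6 K.

T = 350.6 K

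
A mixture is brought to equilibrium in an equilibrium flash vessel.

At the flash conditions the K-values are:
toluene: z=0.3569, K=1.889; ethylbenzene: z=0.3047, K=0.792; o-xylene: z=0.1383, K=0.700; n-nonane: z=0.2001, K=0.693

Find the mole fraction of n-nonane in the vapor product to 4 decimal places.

y_n-nonane = 0.1731

Rachford–Rice: g(V/F) = Σ zᵢ(Kᵢ−1)/(1+V/F(Kᵢ−1)) = 0.
g(0) = ΣzᵢKᵢ − 1 = 0.1510 and g(1) = 1 − Σzᵢ/Kᵢ = -0.0600, so a root lies in (0, 1).
Iterate (Newton) starting at V/F = 0.48:
  V/F = 0.4800: g = 0.03146, g' = -0.1978 → V/F = 0.6391
  V/F = 0.6391: g = 0.00148, g' = -0.1805 → V/F = 0.6473
Converged at V/F = 0.6473.
Compositions from xᵢ = zᵢ/(1+V/F(Kᵢ−1)), yᵢ = Kᵢxᵢ:
  toluene: x = 0.2265, y = 0.4279
  ethylbenzene: x = 0.3521, y = 0.2789
  o-xylene: x = 0.1716, y = 0.1201
  n-nonane: x = 0.2497, y = 0.1731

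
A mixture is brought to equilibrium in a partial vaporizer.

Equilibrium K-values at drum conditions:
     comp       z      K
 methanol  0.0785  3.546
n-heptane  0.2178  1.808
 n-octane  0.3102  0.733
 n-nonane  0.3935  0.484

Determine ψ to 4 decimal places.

Rachford–Rice: g(ψ) = Σ zᵢ(Kᵢ−1)/(1+ψ(Kᵢ−1)) = 0.
Check two-phase: ΣzᵢKᵢ = 1.0900 > 1 and Σzᵢ/Kᵢ = 1.3788 > 1, so g(0) = 0.0900 > 0 and g(1) = -0.3788 < 0.
Iterate (Newton) starting at ψ = 0.63:
  ψ = 0.6300: g = -0.20705, g' = -0.3995 → ψ = 0.1117
  ψ = 0.1117: g = 0.01620, g' = -0.5696 → ψ = 0.1401
  ψ = 0.1401: g = 0.00048, g' = -0.5368 → ψ = 0.1410
Converged at ψ = 0.1410.

ψ = 0.1410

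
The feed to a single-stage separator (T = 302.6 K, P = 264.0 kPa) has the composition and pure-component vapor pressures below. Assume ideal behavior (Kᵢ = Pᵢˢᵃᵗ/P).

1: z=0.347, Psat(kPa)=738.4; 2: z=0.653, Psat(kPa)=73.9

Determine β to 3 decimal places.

Raoult's law: Kᵢ = Pᵢˢᵃᵗ/P = Pᵢˢᵃᵗ/264.0.
  K_1 = 738.4/264.0 = 2.79697, K_2 = 73.9/264.0 = 0.27992
Rachford–Rice: g(β) = Σ zᵢ(Kᵢ−1)/(1+β(Kᵢ−1)) = 0.
g(0) = ΣzᵢKᵢ − 1 = 0.153 and g(1) = 1 − Σzᵢ/Kᵢ = -1.457, so a root lies in (0, 1).
Binary case is linear: z₁(K₁−1)(1+β(K₂−1)) + z₂(K₂−1)(1+β(K₁−1)) = 0
⇒ β = [z₁(K₁−1)+z₂(K₂−1)] / [−(K₁−1)(K₂−1)] = 0.1533/1.2940 = 0.119

β = 0.119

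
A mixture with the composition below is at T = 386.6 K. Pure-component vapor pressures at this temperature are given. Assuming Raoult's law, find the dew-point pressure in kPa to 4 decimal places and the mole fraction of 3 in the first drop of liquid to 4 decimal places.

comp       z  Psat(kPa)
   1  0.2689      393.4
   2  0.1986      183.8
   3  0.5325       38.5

Pdew = 64.1222 kPa, x_3 = 0.8869

At the dew point ψ → 1, so Σzᵢ/Kᵢ = 1 with Kᵢ = Pᵢˢᵃᵗ/P ⇒ 1/P = Σzᵢ/Pᵢˢᵃᵗ.
1/P = 0.2689/393.4 + 0.1986/183.8 + 0.5325/38.5 = 0.0155952 ⇒ P = 64.1222 kPa
xᵢ = zᵢP/Pᵢˢᵃᵗ ⇒ x_3 = 0.5325·64.1222/38.5 = 0.8869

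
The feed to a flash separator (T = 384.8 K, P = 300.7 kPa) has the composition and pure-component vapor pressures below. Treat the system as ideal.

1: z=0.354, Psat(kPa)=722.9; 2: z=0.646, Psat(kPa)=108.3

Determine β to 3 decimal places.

Raoult's law: Kᵢ = Pᵢˢᵃᵗ/P = Pᵢˢᵃᵗ/300.7.
  K_1 = 722.9/300.7 = 2.40406, K_2 = 108.3/300.7 = 0.36016
Let β = V/F and solve Σ zᵢ(Kᵢ−1)/(1+β(Kᵢ−1)) = 0.
Check two-phase: ΣzᵢKᵢ = 1.084 > 1 and Σzᵢ/Kᵢ = 1.941 > 1, so g(0) = 0.084 > 0 and g(1) = -0.941 < 0.
Newton iteration, β⁰ = 0.5:
  β = 0.500: g = -0.3158, g' = -0.813 → β = 0.111
  β = 0.111: g = -0.0153, g' = -0.828 → β = 0.093
Converged at β = 0.093.

β = 0.093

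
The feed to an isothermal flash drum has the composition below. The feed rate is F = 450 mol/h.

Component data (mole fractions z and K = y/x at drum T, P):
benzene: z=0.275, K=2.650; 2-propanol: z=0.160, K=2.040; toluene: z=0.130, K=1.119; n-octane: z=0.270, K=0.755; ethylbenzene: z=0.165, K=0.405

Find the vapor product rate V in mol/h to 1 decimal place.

Rachford–Rice: g(ψ) = Σ zᵢ(Kᵢ−1)/(1+ψ(Kᵢ−1)) = 0.
g(0) = ΣzᵢKᵢ − 1 = 0.471 and g(1) = 1 − Σzᵢ/Kᵢ = -0.063, so a root lies in (0, 1).
Iterate (Newton) starting at ψ = 0.5:
  ψ = 0.500: g = 0.1576, g' = -0.441 → ψ = 0.858
  ψ = 0.858: g = 0.0057, g' = -0.448 → ψ = 0.870
Converged at ψ = 0.870.
Then V = ψ·F = 0.8702·450 = 391.6 mol/h and L = F − V = 58.4 mol/h.

V = 391.6 mol/h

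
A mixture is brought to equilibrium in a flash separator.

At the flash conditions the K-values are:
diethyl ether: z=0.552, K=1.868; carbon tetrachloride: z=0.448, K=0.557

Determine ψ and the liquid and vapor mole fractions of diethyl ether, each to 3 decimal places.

ψ = 0.730, x_diethyl ether = 0.338, y_diethyl ether = 0.631

Material balance + equilibrium reduce to Σ zᵢ(Kᵢ−1)/(1+ψ(Kᵢ−1)) = 0.
Feasibility: ΣzᵢKᵢ = 1.281, Σzᵢ/Kᵢ = 1.100 — both > 1, two phases present.
Binary case is linear: z₁(K₁−1)(1+ψ(K₂−1)) + z₂(K₂−1)(1+ψ(K₁−1)) = 0
⇒ ψ = [z₁(K₁−1)+z₂(K₂−1)] / [−(K₁−1)(K₂−1)] = 0.2807/0.3845 = 0.730
Compositions from xᵢ = zᵢ/(1+ψ(Kᵢ−1)), yᵢ = Kᵢxᵢ:
  diethyl ether: x = 0.338, y = 0.631
  carbon tetrachloride: x = 0.662, y = 0.369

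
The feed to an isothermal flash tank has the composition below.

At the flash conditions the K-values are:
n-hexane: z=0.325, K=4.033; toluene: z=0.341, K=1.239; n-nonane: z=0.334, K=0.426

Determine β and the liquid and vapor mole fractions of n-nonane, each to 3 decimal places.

β = 0.802, x_n-nonane = 0.619, y_n-nonane = 0.264

Let β = V/F and solve Σ zᵢ(Kᵢ−1)/(1+β(Kᵢ−1)) = 0.
Check two-phase: ΣzᵢKᵢ = 1.876 > 1 and Σzᵢ/Kᵢ = 1.140 > 1, so g(0) = 0.876 > 0 and g(1) = -0.140 < 0.
Newton–Raphson from β = 0.69:
  β = 0.690: g = 0.0712, g' = -0.629 → β = 0.803
  β = 0.803: g = -0.0005, g' = -0.646 → β = 0.802
Converged at β = 0.802.
Compositions from xᵢ = zᵢ/(1+β(Kᵢ−1)), yᵢ = Kᵢxᵢ:
  n-hexane: x = 0.095, y = 0.382
  toluene: x = 0.286, y = 0.355
  n-nonane: x = 0.619, y = 0.264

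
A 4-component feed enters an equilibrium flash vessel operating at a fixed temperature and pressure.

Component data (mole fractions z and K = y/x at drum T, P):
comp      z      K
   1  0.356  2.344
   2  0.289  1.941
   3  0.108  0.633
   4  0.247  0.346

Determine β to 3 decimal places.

β = 0.787

Newton–Raphson from β = 0.39:
  β = 0.390: g = 0.2498, g' = -0.624 → β = 0.790
  β = 0.790: g = -0.0022, g' = -0.717 → β = 0.787
Converged at β = 0.787.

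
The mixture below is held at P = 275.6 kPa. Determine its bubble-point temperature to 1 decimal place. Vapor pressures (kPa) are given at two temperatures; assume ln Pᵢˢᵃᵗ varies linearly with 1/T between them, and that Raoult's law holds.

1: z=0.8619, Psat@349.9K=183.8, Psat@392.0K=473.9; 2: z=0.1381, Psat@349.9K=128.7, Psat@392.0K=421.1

Bubble-point temperature: ΣzᵢPᵢˢᵃᵗ(T) = P. Interpolate ln Pᵢˢᵃᵗ = aᵢ + bᵢ/T.
  T = 349.9 K: ΣzᵢPᵢˢᵃᵗ = 176.19 kPa
  T = 392.0 K: ΣzᵢPᵢˢᵃᵗ = 466.61 kPa
  T = 370.9 K: ΣzᵢPᵢˢᵃᵗ = 294.21 kPa
  T = 360.4 K: ΣzᵢPᵢˢᵃᵗ = 229.34 kPa
  T = 365.6 K: ΣzᵢPᵢˢᵃᵗ = 259.90 kPa
  T = 368.2 K: ΣzᵢPᵢˢᵃᵗ = 276.32 kPa
Interpolating between 365.6 K and 368.2 K gives T ≈ 368.1 K.

T = 368.1 K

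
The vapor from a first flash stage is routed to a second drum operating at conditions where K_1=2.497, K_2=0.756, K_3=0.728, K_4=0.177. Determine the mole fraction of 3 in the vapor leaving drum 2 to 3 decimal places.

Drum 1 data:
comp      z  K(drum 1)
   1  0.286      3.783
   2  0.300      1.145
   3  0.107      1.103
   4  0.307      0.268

Drum 1:
Let ψ₁ = V/F and solve Σ zᵢ(Kᵢ−1)/(1+ψ₁(Kᵢ−1)) = 0.
Check two-phase: ΣzᵢKᵢ = 1.626 > 1 and Σzᵢ/Kᵢ = 1.580 > 1, so g(0) = 0.626 > 0 and g(1) = -0.580 < 0.
Newton iteration, ψ₁⁰ = 0.55:
  ψ₁ = 0.550: g = -0.0109, g' = -0.813 → ψ₁ = 0.537
Converged at ψ₁ = 0.537.
Drum-1 compositions:
  1: x = 0.115, y = 0.434
  2: x = 0.278, y = 0.319
  3: x = 0.101, y = 0.112
  4: x = 0.506, y = 0.135
Drum-2 feed = drum-1 vapor: z₂ = (0.4340, 0.3187, 0.1118, 0.1355).
Drum 2:
Rachford–Rice: g(ψ₂) = Σ zᵢ(Kᵢ−1)/(1+ψ₂(Kᵢ−1)) = 0.
g(0) = ΣzᵢKᵢ − 1 = 0.430 and g(1) = 1 − Σzᵢ/Kᵢ = -0.514, so a root lies in (0, 1).
Newton–Raphson from ψ₂ = 0.64:
  ψ₂ = 0.640: g = -0.0328, g' = -0.702 → ψ₂ = 0.593
  ψ₂ = 0.593: g = -0.0010, g' = -0.661 → ψ₂ = 0.592
Converged at ψ₂ = 0.592.
  1: x = 0.230, y = 0.575
  2: x = 0.372, y = 0.282
  3: x = 0.133, y = 0.097
  4: x = 0.264, y = 0.047

y_3 (drum 2) = 0.097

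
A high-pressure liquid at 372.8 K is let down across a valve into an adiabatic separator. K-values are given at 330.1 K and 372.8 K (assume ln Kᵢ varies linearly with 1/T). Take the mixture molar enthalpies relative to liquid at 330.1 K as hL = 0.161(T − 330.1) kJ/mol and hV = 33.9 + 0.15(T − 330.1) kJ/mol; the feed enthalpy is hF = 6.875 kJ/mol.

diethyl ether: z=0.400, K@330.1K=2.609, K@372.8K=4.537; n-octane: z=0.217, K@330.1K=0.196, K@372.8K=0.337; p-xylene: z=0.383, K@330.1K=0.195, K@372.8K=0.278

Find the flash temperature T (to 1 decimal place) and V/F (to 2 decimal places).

Adiabatic flash: solve Rachford–Rice at each trial T, then check hF = ψ·hV(T) + (1−ψ)·hL(T).
  T = 330.1 K: K = (2.609, 0.196, 0.195), RR gives ψ = 0.124, H_out = 4.211 kJ/mol
  T = 372.8 K: K = (4.537, 0.337, 0.278), RR gives ψ = 0.401, H_out = 20.277 kJ/mol
  T = 351.5 K: K = (3.501, 0.261, 0.235), RR gives ψ = 0.290, H_out = 13.200 kJ/mol
  T = 340.8 K: K = (3.036, 0.227, 0.215), RR gives ψ = 0.218, H_out = 9.080 kJ/mol
  T = 335.5 K: K = (2.820, 0.212, 0.205), RR gives ψ = 0.175, H_out = 6.790 kJ/mol
  T = 338.1 K: K = (2.925, 0.219, 0.210), RR gives ψ = 0.197, H_out = 7.939 kJ/mol
  T = 336.8 K: K = (2.872, 0.215, 0.207), RR gives ψ = 0.186, H_out = 7.371 kJ/mol
Linear interpolation between T = 335.5 (H_out = 6.790) and T = 336.8 (H_out = 7.371) on hF = 6.875 gives T ≈ 335.7 K, at which ψ = 0.18.

T = 335.7 K, V/F = 0.18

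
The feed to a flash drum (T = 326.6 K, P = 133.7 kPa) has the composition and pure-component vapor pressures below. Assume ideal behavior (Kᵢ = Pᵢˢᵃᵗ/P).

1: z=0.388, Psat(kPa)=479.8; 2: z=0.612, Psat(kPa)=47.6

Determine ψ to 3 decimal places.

Raoult's law: Kᵢ = Pᵢˢᵃᵗ/P = Pᵢˢᵃᵗ/133.7.
  K_1 = 479.8/133.7 = 3.58863, K_2 = 47.6/133.7 = 0.35602
Rachford–Rice: g(ψ) = Σ zᵢ(Kᵢ−1)/(1+ψ(Kᵢ−1)) = 0.
Feasibility: ΣzᵢKᵢ = 1.610, Σzᵢ/Kᵢ = 1.827 — both > 1, two phases present.
Newton–Raphson from ψ = 0.5:
  ψ = 0.500: g = -0.1435, g' = -1.046 → ψ = 0.363
  ψ = 0.363: g = 0.0037, g' = -1.124 → ψ = 0.366
Converged at ψ = 0.366.

ψ = 0.366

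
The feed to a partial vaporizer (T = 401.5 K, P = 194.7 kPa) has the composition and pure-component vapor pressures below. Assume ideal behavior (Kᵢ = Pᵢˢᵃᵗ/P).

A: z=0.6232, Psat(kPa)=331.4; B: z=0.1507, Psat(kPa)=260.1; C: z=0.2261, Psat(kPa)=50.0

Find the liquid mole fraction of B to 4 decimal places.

x_B = 0.1228

Raoult's law: Kᵢ = Pᵢˢᵃᵗ/P = Pᵢˢᵃᵗ/194.7.
  K_A = 331.4/194.7 = 1.702106, K_B = 260.1/194.7 = 1.335901, K_C = 50.0/194.7 = 0.256805
Material balance + equilibrium reduce to Σ zᵢ(Kᵢ−1)/(1+V/F(Kᵢ−1)) = 0.
Feasibility: ΣzᵢKᵢ = 1.3201, Σzᵢ/Kᵢ = 1.3594 — both > 1, two phases present.
Newton iteration, V/F⁰ = 0.33:
  V/F = 0.3300: g = 0.17817, g' = -0.4355 → V/F = 0.7391
  V/F = 0.7391: g = -0.04422, g' = -0.7589 → V/F = 0.6808
  V/F = 0.6808: g = -0.00292, g' = -0.6636 → V/F = 0.6764
Converged at V/F = 0.6764.
Compositions from xᵢ = zᵢ/(1+V/F(Kᵢ−1)), yᵢ = Kᵢxᵢ:
  A: x = 0.4225, y = 0.7192
  B: x = 0.1228, y = 0.1640
  C: x = 0.4547, y = 0.1168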